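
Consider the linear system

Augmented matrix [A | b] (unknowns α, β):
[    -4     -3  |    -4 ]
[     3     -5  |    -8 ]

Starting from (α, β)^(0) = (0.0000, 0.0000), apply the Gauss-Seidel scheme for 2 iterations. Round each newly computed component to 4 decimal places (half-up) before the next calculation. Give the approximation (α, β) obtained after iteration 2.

Iteration 1:
  α = (-4 - (-3)·0.0000) / (-4) = 1.0000
  β = (-8 - (3)·1.0000) / (-5) = 2.2000
Iteration 2:
  α = (-4 - (-3)·2.2000) / (-4) = -0.6500
  β = (-8 - (3)·-0.6500) / (-5) = 1.2100

(-0.6500, 1.2100)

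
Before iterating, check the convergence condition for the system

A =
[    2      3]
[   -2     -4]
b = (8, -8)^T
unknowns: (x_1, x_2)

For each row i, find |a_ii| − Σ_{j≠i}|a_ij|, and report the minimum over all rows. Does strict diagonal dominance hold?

row 1: |2| − (3) = -1
row 2: |-4| − (2) = 2
minimum over rows = -1 → not strictly diagonally dominant

-1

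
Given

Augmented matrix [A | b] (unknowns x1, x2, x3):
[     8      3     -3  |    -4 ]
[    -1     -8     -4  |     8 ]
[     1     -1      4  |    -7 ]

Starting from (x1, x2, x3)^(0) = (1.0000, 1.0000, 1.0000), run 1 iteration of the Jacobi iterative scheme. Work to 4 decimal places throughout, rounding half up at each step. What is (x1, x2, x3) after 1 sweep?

(-0.5000, -1.6250, -1.7500)

Iteration 1:
  x1 = (-4 - (3)·1.0000 - (-3)·1.0000) / (8) = -0.5000
  x2 = (8 - (-1)·1.0000 - (-4)·1.0000) / (-8) = -1.6250
  x3 = (-7 - (1)·1.0000 - (-1)·1.0000) / (4) = -1.7500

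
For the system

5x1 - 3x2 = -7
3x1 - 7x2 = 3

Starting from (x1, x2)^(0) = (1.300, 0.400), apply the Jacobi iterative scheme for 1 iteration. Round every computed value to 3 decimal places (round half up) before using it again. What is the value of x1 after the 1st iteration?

-1.160

Iteration 1:
  x1 = (-7 - (-3)·0.400) / (5) = -1.160
  x2 = (3 - (3)·1.300) / (-7) = 0.129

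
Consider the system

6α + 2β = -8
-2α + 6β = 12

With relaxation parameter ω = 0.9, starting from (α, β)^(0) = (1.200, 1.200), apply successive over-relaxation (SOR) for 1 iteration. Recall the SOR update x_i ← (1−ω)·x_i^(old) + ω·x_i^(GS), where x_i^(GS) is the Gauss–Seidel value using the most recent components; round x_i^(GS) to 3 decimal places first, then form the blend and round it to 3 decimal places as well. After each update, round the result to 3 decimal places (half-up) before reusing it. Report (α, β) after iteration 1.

Iteration 1:
  α: GS value = (-8 - (2)·1.200) / (6) = -1.733;  α ← (1−ω)·1.200 + ω·-1.733 = -1.440
  β: GS value = (12 - (-2)·-1.440) / (6) = 1.520;  β ← (1−ω)·1.200 + ω·1.520 = 1.488

(-1.440, 1.488)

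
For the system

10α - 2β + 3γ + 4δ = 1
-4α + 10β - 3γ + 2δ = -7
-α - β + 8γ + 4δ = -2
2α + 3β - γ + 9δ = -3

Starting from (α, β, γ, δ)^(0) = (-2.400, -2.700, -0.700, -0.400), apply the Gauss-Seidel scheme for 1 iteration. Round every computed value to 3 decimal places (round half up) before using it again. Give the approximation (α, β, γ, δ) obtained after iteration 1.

(-0.070, -0.858, -0.166, -0.050)

Iteration 1:
  α = (1 - (-2)·-2.700 - (3)·-0.700 - (4)·-0.400) / (10) = -0.070
  β = (-7 - (-4)·-0.070 - (-3)·-0.700 - (2)·-0.400) / (10) = -0.858
  γ = (-2 - (-1)·-0.070 - (-1)·-0.858 - (4)·-0.400) / (8) = -0.166
  δ = (-3 - (2)·-0.070 - (3)·-0.858 - (-1)·-0.166) / (9) = -0.050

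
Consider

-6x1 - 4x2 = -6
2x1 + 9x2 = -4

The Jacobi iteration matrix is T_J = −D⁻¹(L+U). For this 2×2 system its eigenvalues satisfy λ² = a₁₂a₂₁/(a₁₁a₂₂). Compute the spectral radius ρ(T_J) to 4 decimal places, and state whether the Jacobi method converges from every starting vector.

a₁₂a₂₁/(a₁₁a₂₂) = (-4)·(2) / ((-6)·(9)) = 0.148148
ρ = √|0.148148| = √0.148148 = 0.3849
ρ < 1, so Jacobi converges

0.3849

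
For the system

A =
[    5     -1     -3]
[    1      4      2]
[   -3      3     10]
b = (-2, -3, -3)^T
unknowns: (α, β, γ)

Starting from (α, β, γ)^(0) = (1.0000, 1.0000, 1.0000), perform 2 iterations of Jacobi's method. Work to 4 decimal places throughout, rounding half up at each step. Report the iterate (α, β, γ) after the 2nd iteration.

Iteration 1:
  α = (-2 - (-1)·1.0000 - (-3)·1.0000) / (5) = 0.4000
  β = (-3 - (1)·1.0000 - (2)·1.0000) / (4) = -1.5000
  γ = (-3 - (-3)·1.0000 - (3)·1.0000) / (10) = -0.3000
Iteration 2:
  α = (-2 - (-1)·-1.5000 - (-3)·-0.3000) / (5) = -0.8800
  β = (-3 - (1)·0.4000 - (2)·-0.3000) / (4) = -0.7000
  γ = (-3 - (-3)·0.4000 - (3)·-1.5000) / (10) = 0.2700

(-0.8800, -0.7000, 0.2700)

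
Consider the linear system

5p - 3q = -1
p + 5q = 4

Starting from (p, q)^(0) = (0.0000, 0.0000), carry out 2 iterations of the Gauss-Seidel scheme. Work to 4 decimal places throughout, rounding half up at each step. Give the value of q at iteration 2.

Iteration 1:
  p = (-1 - (-3)·0.0000) / (5) = -0.2000
  q = (4 - (1)·-0.2000) / (5) = 0.8400
Iteration 2:
  p = (-1 - (-3)·0.8400) / (5) = 0.3040
  q = (4 - (1)·0.3040) / (5) = 0.7392

0.7392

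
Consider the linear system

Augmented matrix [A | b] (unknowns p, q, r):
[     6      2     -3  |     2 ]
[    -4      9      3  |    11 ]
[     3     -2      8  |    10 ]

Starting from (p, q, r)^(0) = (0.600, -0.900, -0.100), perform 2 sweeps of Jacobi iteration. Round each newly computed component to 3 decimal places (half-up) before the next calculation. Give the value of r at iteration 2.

Iteration 1:
  p = (2 - (2)·-0.900 - (-3)·-0.100) / (6) = 0.583
  q = (11 - (-4)·0.600 - (3)·-0.100) / (9) = 1.522
  r = (10 - (3)·0.600 - (-2)·-0.900) / (8) = 0.800
Iteration 2:
  p = (2 - (2)·1.522 - (-3)·0.800) / (6) = 0.226
  q = (11 - (-4)·0.583 - (3)·0.800) / (9) = 1.215
  r = (10 - (3)·0.583 - (-2)·1.522) / (8) = 1.412

1.412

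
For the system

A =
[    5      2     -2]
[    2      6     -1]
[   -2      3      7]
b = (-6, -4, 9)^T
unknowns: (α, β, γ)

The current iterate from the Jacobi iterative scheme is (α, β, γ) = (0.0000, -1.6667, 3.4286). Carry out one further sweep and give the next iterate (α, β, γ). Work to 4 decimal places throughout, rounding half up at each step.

One sweep:
  α = (-6 - (2)·-1.6667 - (-2)·3.4286) / (5) = 0.8381
  β = (-4 - (2)·0.0000 - (-1)·3.4286) / (6) = -0.0952
  γ = (9 - (-2)·0.0000 - (3)·-1.6667) / (7) = 2.0000

(0.8381, -0.0952, 2.0000)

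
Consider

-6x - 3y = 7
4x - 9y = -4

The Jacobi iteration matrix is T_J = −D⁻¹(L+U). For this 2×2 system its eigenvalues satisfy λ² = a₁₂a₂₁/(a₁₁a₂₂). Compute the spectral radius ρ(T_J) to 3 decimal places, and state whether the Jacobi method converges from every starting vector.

0.471

a₁₂a₂₁/(a₁₁a₂₂) = (-3)·(4) / ((-6)·(-9)) = -0.222222
ρ = √|-0.222222| = √0.222222 = 0.471
ρ < 1, so Jacobi converges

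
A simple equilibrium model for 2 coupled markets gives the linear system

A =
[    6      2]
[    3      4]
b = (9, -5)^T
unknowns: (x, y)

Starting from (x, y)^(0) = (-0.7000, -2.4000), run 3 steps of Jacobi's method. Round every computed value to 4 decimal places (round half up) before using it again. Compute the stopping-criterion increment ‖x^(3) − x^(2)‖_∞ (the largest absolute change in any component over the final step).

Iteration 1:
  x = (9 - (2)·-2.4000) / (6) = 2.3000
  y = (-5 - (3)·-0.7000) / (4) = -0.7250
Iteration 2:
  x = (9 - (2)·-0.7250) / (6) = 1.7417
  y = (-5 - (3)·2.3000) / (4) = -2.9750
Iteration 3:
  x = (9 - (2)·-2.9750) / (6) = 2.4917
  y = (-5 - (3)·1.7417) / (4) = -2.5563
Change: (0.7500, 0.4187) → max |·| = 0.7500

0.7500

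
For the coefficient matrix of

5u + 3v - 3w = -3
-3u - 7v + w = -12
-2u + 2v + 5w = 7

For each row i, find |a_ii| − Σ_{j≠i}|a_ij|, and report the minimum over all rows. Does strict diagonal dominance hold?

-1

row 1: |5| − (3+3) = -1
row 2: |-7| − (3+1) = 3
row 3: |5| − (2+2) = 1
minimum over rows = -1 → not strictly diagonally dominant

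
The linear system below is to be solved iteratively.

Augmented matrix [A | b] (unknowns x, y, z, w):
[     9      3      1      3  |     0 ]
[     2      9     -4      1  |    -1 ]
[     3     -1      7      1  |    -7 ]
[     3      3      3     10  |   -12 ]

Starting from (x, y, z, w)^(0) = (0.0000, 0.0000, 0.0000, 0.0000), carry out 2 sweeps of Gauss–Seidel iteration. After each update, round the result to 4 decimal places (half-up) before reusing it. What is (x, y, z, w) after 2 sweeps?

(0.4372, -0.5640, -1.1448, -0.8185)

Iteration 1:
  x = (0 - (3)·0.0000 - (1)·0.0000 - (3)·0.0000) / (9) = 0.0000
  y = (-1 - (2)·0.0000 - (-4)·0.0000 - (1)·0.0000) / (9) = -0.1111
  z = (-7 - (3)·0.0000 - (-1)·-0.1111 - (1)·0.0000) / (7) = -1.0159
  w = (-12 - (3)·0.0000 - (3)·-0.1111 - (3)·-1.0159) / (10) = -0.8619
Iteration 2:
  x = (0 - (3)·-0.1111 - (1)·-1.0159 - (3)·-0.8619) / (9) = 0.4372
  y = (-1 - (2)·0.4372 - (-4)·-1.0159 - (1)·-0.8619) / (9) = -0.5640
  z = (-7 - (3)·0.4372 - (-1)·-0.5640 - (1)·-0.8619) / (7) = -1.1448
  w = (-12 - (3)·0.4372 - (3)·-0.5640 - (3)·-1.1448) / (10) = -0.8185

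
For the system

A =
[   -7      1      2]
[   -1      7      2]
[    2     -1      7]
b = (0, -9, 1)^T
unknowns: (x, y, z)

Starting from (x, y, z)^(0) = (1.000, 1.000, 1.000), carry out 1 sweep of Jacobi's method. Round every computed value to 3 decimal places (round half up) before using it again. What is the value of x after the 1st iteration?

Iteration 1:
  x = (0 - (1)·1.000 - (2)·1.000) / (-7) = 0.429
  y = (-9 - (-1)·1.000 - (2)·1.000) / (7) = -1.429
  z = (1 - (2)·1.000 - (-1)·1.000) / (7) = 0.000

0.429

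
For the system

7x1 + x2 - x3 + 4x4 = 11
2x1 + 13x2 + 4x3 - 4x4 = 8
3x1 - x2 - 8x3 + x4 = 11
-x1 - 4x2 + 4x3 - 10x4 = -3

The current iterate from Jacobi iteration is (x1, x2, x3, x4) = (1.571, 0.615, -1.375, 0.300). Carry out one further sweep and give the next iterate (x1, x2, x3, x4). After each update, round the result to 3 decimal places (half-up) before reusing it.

One sweep:
  x1 = (11 - (1)·0.615 - (-1)·-1.375 - (4)·0.300) / (7) = 1.116
  x2 = (8 - (2)·1.571 - (4)·-1.375 - (-4)·0.300) / (13) = 0.889
  x3 = (11 - (3)·1.571 - (-1)·0.615 - (1)·0.300) / (-8) = -0.825
  x4 = (-3 - (-1)·1.571 - (-4)·0.615 - (4)·-1.375) / (-10) = -0.653

(1.116, 0.889, -0.825, -0.653)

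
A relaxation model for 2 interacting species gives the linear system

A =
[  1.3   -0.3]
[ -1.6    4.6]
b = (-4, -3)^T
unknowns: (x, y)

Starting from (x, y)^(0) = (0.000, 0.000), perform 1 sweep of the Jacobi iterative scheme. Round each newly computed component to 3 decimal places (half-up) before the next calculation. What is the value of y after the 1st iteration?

-0.652

Iteration 1:
  x = (-4 - (-0.3)·0.000) / (1.3) = -3.077
  y = (-3 - (-1.6)·0.000) / (4.6) = -0.652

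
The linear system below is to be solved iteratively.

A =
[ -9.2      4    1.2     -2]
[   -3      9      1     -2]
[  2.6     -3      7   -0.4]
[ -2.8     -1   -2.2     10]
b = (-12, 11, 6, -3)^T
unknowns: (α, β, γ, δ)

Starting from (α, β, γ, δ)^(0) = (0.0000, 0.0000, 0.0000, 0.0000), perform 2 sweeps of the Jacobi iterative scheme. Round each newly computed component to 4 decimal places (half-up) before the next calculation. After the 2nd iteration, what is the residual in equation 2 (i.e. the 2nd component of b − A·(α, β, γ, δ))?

3.4552

Iteration 1:
  α = (-12 - (4)·0.0000 - (1.2)·0.0000 - (-2)·0.0000) / (-9.2) = 1.3043
  β = (11 - (-3)·0.0000 - (1)·0.0000 - (-2)·0.0000) / (9) = 1.2222
  γ = (6 - (2.6)·0.0000 - (-3)·0.0000 - (-0.4)·0.0000) / (7) = 0.8571
  δ = (-3 - (-2.8)·0.0000 - (-1)·0.0000 - (-2.2)·0.0000) / (10) = -0.3000
Iteration 2:
  α = (-12 - (4)·1.2222 - (1.2)·0.8571 - (-2)·-0.3000) / (-9.2) = 2.0128
  β = (11 - (-3)·1.3043 - (1)·0.8571 - (-2)·-0.3000) / (9) = 1.4951
  γ = (6 - (2.6)·1.3043 - (-3)·1.2222 - (-0.4)·-0.3000) / (7) = 0.8793
  δ = (-3 - (-2.8)·1.3043 - (-1)·1.2222 - (-2.2)·0.8571) / (10) = 0.3760
Residual b − A·x = (0.2342, 3.4552, -0.7527, 2.3054)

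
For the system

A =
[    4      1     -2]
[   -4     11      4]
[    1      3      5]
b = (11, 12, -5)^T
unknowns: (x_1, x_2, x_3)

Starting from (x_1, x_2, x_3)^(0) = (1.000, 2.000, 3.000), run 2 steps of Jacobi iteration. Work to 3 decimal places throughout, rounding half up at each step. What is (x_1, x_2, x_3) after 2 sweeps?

Iteration 1:
  x_1 = (11 - (1)·2.000 - (-2)·3.000) / (4) = 3.750
  x_2 = (12 - (-4)·1.000 - (4)·3.000) / (11) = 0.364
  x_3 = (-5 - (1)·1.000 - (3)·2.000) / (5) = -2.400
Iteration 2:
  x_1 = (11 - (1)·0.364 - (-2)·-2.400) / (4) = 1.459
  x_2 = (12 - (-4)·3.750 - (4)·-2.400) / (11) = 3.327
  x_3 = (-5 - (1)·3.750 - (3)·0.364) / (5) = -1.968

(1.459, 3.327, -1.968)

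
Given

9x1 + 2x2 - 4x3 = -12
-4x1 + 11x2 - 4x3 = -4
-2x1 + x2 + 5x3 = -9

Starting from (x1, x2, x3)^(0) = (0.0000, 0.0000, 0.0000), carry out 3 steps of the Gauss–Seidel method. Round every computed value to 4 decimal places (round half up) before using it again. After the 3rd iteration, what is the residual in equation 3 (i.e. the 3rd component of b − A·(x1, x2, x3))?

0.0001

Iteration 1:
  x1 = (-12 - (2)·0.0000 - (-4)·0.0000) / (9) = -1.3333
  x2 = (-4 - (-4)·-1.3333 - (-4)·0.0000) / (11) = -0.8485
  x3 = (-9 - (-2)·-1.3333 - (1)·-0.8485) / (5) = -2.1636
Iteration 2:
  x1 = (-12 - (2)·-0.8485 - (-4)·-2.1636) / (9) = -2.1064
  x2 = (-4 - (-4)·-2.1064 - (-4)·-2.1636) / (11) = -1.9164
  x3 = (-9 - (-2)·-2.1064 - (1)·-1.9164) / (5) = -2.2593
Iteration 3:
  x1 = (-12 - (2)·-1.9164 - (-4)·-2.2593) / (9) = -1.9116
  x2 = (-4 - (-4)·-1.9116 - (-4)·-2.2593) / (11) = -1.8803
  x3 = (-9 - (-2)·-1.9116 - (1)·-1.8803) / (5) = -2.1886
Residual b − A·x = (0.2106, 0.2825, 0.0001)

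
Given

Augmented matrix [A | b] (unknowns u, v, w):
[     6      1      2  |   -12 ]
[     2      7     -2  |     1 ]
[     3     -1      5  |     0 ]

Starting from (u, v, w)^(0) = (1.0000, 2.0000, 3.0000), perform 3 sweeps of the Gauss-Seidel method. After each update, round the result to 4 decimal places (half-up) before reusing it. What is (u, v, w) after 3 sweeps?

Iteration 1:
  u = (-12 - (1)·2.0000 - (2)·3.0000) / (6) = -3.3333
  v = (1 - (2)·-3.3333 - (-2)·3.0000) / (7) = 1.9524
  w = (0 - (3)·-3.3333 - (-1)·1.9524) / (5) = 2.3905
Iteration 2:
  u = (-12 - (1)·1.9524 - (2)·2.3905) / (6) = -3.1222
  v = (1 - (2)·-3.1222 - (-2)·2.3905) / (7) = 1.7179
  w = (0 - (3)·-3.1222 - (-1)·1.7179) / (5) = 2.2169
Iteration 3:
  u = (-12 - (1)·1.7179 - (2)·2.2169) / (6) = -3.0253
  v = (1 - (2)·-3.0253 - (-2)·2.2169) / (7) = 1.6406
  w = (0 - (3)·-3.0253 - (-1)·1.6406) / (5) = 2.1433

(-3.0253, 1.6406, 2.1433)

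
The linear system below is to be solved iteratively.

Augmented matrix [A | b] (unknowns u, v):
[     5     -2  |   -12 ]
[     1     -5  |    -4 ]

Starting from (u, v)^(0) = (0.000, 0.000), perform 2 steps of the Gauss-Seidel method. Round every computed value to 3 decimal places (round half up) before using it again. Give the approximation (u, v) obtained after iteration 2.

(-2.272, 0.346)

Iteration 1:
  u = (-12 - (-2)·0.000) / (5) = -2.400
  v = (-4 - (1)·-2.400) / (-5) = 0.320
Iteration 2:
  u = (-12 - (-2)·0.320) / (5) = -2.272
  v = (-4 - (1)·-2.272) / (-5) = 0.346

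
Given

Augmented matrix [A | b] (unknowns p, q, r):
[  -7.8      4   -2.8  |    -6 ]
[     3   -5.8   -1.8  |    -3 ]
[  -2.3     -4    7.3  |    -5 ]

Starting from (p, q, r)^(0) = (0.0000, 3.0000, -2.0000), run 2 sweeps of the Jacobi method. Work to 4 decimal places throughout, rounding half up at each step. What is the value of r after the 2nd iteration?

Iteration 1:
  p = (-6 - (4)·3.0000 - (-2.8)·-2.0000) / (-7.8) = 3.0256
  q = (-3 - (3)·0.0000 - (-1.8)·-2.0000) / (-5.8) = 1.1379
  r = (-5 - (-2.3)·0.0000 - (-4)·3.0000) / (7.3) = 0.9589
Iteration 2:
  p = (-6 - (4)·1.1379 - (-2.8)·0.9589) / (-7.8) = 1.0085
  q = (-3 - (3)·3.0256 - (-1.8)·0.9589) / (-5.8) = 1.7846
  r = (-5 - (-2.3)·3.0256 - (-4)·1.1379) / (7.3) = 0.8918

0.8918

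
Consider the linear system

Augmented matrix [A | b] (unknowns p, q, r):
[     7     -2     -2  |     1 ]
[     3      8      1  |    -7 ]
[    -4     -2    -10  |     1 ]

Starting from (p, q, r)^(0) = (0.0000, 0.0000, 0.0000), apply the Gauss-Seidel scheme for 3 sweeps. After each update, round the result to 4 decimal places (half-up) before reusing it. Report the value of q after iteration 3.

-0.8652

Iteration 1:
  p = (1 - (-2)·0.0000 - (-2)·0.0000) / (7) = 0.1429
  q = (-7 - (3)·0.1429 - (1)·0.0000) / (8) = -0.9286
  r = (1 - (-4)·0.1429 - (-2)·-0.9286) / (-10) = 0.0286
Iteration 2:
  p = (1 - (-2)·-0.9286 - (-2)·0.0286) / (7) = -0.1143
  q = (-7 - (3)·-0.1143 - (1)·0.0286) / (8) = -0.8357
  r = (1 - (-4)·-0.1143 - (-2)·-0.8357) / (-10) = 0.1129
Iteration 3:
  p = (1 - (-2)·-0.8357 - (-2)·0.1129) / (7) = -0.0637
  q = (-7 - (3)·-0.0637 - (1)·0.1129) / (8) = -0.8652
  r = (1 - (-4)·-0.0637 - (-2)·-0.8652) / (-10) = 0.0985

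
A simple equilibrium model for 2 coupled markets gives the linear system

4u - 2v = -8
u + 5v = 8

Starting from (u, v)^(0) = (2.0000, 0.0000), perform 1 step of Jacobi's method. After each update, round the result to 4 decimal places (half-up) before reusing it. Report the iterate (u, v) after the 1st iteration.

(-2.0000, 1.2000)

Iteration 1:
  u = (-8 - (-2)·0.0000) / (4) = -2.0000
  v = (8 - (1)·2.0000) / (5) = 1.2000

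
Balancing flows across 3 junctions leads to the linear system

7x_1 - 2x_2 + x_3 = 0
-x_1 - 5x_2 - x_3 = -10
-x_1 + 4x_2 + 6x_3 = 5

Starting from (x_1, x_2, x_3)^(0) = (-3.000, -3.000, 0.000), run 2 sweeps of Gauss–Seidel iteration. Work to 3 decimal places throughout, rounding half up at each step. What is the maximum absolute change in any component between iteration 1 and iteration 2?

1.585

Iteration 1:
  x_1 = (0 - (-2)·-3.000 - (1)·0.000) / (7) = -0.857
  x_2 = (-10 - (-1)·-0.857 - (-1)·0.000) / (-5) = 2.171
  x_3 = (5 - (-1)·-0.857 - (4)·2.171) / (6) = -0.757
Iteration 2:
  x_1 = (0 - (-2)·2.171 - (1)·-0.757) / (7) = 0.728
  x_2 = (-10 - (-1)·0.728 - (-1)·-0.757) / (-5) = 2.006
  x_3 = (5 - (-1)·0.728 - (4)·2.006) / (6) = -0.383
Change: (1.585, -0.165, 0.374) → max |·| = 1.585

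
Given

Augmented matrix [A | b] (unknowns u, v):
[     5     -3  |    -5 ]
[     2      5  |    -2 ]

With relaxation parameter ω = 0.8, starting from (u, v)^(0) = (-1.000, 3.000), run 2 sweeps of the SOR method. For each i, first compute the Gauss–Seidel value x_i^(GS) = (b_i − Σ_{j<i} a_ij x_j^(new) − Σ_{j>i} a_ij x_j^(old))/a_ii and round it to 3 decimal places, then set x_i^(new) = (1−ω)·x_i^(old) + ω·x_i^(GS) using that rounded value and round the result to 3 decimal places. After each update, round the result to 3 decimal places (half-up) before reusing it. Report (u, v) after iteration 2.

Iteration 1:
  u: GS value = (-5 - (-3)·3.000) / (5) = 0.800;  u ← (1−ω)·-1.000 + ω·0.800 = 0.440
  v: GS value = (-2 - (2)·0.440) / (5) = -0.576;  v ← (1−ω)·3.000 + ω·-0.576 = 0.139
Iteration 2:
  u: GS value = (-5 - (-3)·0.139) / (5) = -0.917;  u ← (1−ω)·0.440 + ω·-0.917 = -0.646
  v: GS value = (-2 - (2)·-0.646) / (5) = -0.142;  v ← (1−ω)·0.139 + ω·-0.142 = -0.086

(-0.646, -0.086)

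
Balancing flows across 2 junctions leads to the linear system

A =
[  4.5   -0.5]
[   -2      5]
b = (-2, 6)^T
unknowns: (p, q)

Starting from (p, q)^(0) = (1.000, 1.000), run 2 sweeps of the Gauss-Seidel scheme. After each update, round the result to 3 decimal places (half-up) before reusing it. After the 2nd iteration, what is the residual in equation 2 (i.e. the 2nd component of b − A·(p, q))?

Iteration 1:
  p = (-2 - (-0.5)·1.000) / (4.5) = -0.333
  q = (6 - (-2)·-0.333) / (5) = 1.067
Iteration 2:
  p = (-2 - (-0.5)·1.067) / (4.5) = -0.326
  q = (6 - (-2)·-0.326) / (5) = 1.070
Residual b − A·x = (0.002, -0.002)

-0.002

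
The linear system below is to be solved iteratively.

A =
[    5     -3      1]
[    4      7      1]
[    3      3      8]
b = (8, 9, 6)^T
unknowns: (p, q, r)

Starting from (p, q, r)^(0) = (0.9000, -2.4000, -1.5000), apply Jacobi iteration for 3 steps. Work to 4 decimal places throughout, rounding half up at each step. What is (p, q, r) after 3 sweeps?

Iteration 1:
  p = (8 - (-3)·-2.4000 - (1)·-1.5000) / (5) = 0.4600
  q = (9 - (4)·0.9000 - (1)·-1.5000) / (7) = 0.9857
  r = (6 - (3)·0.9000 - (3)·-2.4000) / (8) = 1.3125
Iteration 2:
  p = (8 - (-3)·0.9857 - (1)·1.3125) / (5) = 1.9289
  q = (9 - (4)·0.4600 - (1)·1.3125) / (7) = 0.8354
  r = (6 - (3)·0.4600 - (3)·0.9857) / (8) = 0.2079
Iteration 3:
  p = (8 - (-3)·0.8354 - (1)·0.2079) / (5) = 2.0597
  q = (9 - (4)·1.9289 - (1)·0.2079) / (7) = 0.1538
  r = (6 - (3)·1.9289 - (3)·0.8354) / (8) = -0.2866

(2.0597, 0.1538, -0.2866)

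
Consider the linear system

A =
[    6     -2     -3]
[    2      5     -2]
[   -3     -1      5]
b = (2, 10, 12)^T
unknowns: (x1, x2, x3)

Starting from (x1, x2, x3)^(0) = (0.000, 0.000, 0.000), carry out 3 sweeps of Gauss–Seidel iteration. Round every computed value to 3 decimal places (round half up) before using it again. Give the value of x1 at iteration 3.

Iteration 1:
  x1 = (2 - (-2)·0.000 - (-3)·0.000) / (6) = 0.333
  x2 = (10 - (2)·0.333 - (-2)·0.000) / (5) = 1.867
  x3 = (12 - (-3)·0.333 - (-1)·1.867) / (5) = 2.973
Iteration 2:
  x1 = (2 - (-2)·1.867 - (-3)·2.973) / (6) = 2.442
  x2 = (10 - (2)·2.442 - (-2)·2.973) / (5) = 2.212
  x3 = (12 - (-3)·2.442 - (-1)·2.212) / (5) = 4.308
Iteration 3:
  x1 = (2 - (-2)·2.212 - (-3)·4.308) / (6) = 3.225
  x2 = (10 - (2)·3.225 - (-2)·4.308) / (5) = 2.433
  x3 = (12 - (-3)·3.225 - (-1)·2.433) / (5) = 4.822

3.225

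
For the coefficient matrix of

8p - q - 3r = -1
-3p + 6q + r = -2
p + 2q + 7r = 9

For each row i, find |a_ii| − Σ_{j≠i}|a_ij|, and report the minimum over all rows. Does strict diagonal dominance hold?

row 1: |8| − (1+3) = 4
row 2: |6| − (3+1) = 2
row 3: |7| − (1+2) = 4
minimum over rows = 2 → strictly diagonally dominant (convergence guaranteed)

2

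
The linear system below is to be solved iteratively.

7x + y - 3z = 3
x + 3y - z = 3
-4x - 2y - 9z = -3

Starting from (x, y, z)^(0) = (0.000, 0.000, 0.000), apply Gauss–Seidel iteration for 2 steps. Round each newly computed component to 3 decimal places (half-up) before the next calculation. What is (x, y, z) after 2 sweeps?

Iteration 1:
  x = (3 - (1)·0.000 - (-3)·0.000) / (7) = 0.429
  y = (3 - (1)·0.429 - (-1)·0.000) / (3) = 0.857
  z = (-3 - (-4)·0.429 - (-2)·0.857) / (-9) = -0.048
Iteration 2:
  x = (3 - (1)·0.857 - (-3)·-0.048) / (7) = 0.286
  y = (3 - (1)·0.286 - (-1)·-0.048) / (3) = 0.889
  z = (-3 - (-4)·0.286 - (-2)·0.889) / (-9) = 0.009

(0.286, 0.889, 0.009)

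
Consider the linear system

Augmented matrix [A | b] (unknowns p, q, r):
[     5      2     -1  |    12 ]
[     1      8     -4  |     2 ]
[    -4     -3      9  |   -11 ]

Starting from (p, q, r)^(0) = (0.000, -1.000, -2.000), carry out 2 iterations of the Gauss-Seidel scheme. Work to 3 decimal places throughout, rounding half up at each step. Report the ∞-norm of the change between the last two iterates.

Iteration 1:
  p = (12 - (2)·-1.000 - (-1)·-2.000) / (5) = 2.400
  q = (2 - (1)·2.400 - (-4)·-2.000) / (8) = -1.050
  r = (-11 - (-4)·2.400 - (-3)·-1.050) / (9) = -0.506
Iteration 2:
  p = (12 - (2)·-1.050 - (-1)·-0.506) / (5) = 2.719
  q = (2 - (1)·2.719 - (-4)·-0.506) / (8) = -0.343
  r = (-11 - (-4)·2.719 - (-3)·-0.343) / (9) = -0.128
Change: (0.319, 0.707, 0.378) → max |·| = 0.707

0.707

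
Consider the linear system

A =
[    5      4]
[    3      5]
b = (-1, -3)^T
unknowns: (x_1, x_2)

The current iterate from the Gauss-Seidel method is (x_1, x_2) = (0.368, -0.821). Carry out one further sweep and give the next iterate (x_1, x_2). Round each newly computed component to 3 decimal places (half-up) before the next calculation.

One sweep:
  x_1 = (-1 - (4)·-0.821) / (5) = 0.457
  x_2 = (-3 - (3)·0.457) / (5) = -0.874

(0.457, -0.874)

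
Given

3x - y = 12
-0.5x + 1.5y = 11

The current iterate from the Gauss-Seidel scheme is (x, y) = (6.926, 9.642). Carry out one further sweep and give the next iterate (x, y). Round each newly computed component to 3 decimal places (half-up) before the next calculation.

(7.214, 9.738)

One sweep:
  x = (12 - (-1)·9.642) / (3) = 7.214
  y = (11 - (-0.5)·7.214) / (1.5) = 9.738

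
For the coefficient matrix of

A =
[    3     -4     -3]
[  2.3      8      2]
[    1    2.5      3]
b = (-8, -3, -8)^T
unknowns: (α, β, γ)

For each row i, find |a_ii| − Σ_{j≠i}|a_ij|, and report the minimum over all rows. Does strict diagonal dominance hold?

-4

row 1: |3| − (4+3) = -4
row 2: |8| − (2.3+2) = 3.7
row 3: |3| − (1+2.5) = -0.5
minimum over rows = -4 → not strictly diagonally dominant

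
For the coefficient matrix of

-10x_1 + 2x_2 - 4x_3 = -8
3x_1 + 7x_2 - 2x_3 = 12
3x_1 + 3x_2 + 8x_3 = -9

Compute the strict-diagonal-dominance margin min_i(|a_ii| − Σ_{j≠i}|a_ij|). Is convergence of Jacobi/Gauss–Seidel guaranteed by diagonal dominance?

row 1: |-10| − (2+4) = 4
row 2: |7| − (3+2) = 2
row 3: |8| − (3+3) = 2
minimum over rows = 2 → strictly diagonally dominant (convergence guaranteed)

2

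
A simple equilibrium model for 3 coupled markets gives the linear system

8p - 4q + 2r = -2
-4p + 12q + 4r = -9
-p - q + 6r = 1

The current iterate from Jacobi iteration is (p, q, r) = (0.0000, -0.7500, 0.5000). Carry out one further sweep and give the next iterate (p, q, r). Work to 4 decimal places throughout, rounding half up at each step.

(-0.7500, -0.9167, 0.0417)

One sweep:
  p = (-2 - (-4)·-0.7500 - (2)·0.5000) / (8) = -0.7500
  q = (-9 - (-4)·0.0000 - (4)·0.5000) / (12) = -0.9167
  r = (1 - (-1)·0.0000 - (-1)·-0.7500) / (6) = 0.0417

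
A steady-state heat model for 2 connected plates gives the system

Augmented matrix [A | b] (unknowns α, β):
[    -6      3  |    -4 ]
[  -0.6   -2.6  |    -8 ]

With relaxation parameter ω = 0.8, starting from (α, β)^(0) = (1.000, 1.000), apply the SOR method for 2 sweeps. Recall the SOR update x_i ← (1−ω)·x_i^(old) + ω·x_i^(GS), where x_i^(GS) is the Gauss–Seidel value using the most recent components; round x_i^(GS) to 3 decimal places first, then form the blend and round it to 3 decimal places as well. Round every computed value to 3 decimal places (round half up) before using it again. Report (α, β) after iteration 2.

Iteration 1:
  α: GS value = (-4 - (3)·1.000) / (-6) = 1.167;  α ← (1−ω)·1.000 + ω·1.167 = 1.134
  β: GS value = (-8 - (-0.6)·1.134) / (-2.6) = 2.815;  β ← (1−ω)·1.000 + ω·2.815 = 2.452
Iteration 2:
  α: GS value = (-4 - (3)·2.452) / (-6) = 1.893;  α ← (1−ω)·1.134 + ω·1.893 = 1.741
  β: GS value = (-8 - (-0.6)·1.741) / (-2.6) = 2.675;  β ← (1−ω)·2.452 + ω·2.675 = 2.630

(1.741, 2.630)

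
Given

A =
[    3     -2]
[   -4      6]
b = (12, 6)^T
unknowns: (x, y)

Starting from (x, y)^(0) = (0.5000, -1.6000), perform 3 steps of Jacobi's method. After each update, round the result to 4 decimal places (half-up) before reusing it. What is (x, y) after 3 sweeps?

(5.9703, 4.2593)

Iteration 1:
  x = (12 - (-2)·-1.6000) / (3) = 2.9333
  y = (6 - (-4)·0.5000) / (6) = 1.3333
Iteration 2:
  x = (12 - (-2)·1.3333) / (3) = 4.8889
  y = (6 - (-4)·2.9333) / (6) = 2.9555
Iteration 3:
  x = (12 - (-2)·2.9555) / (3) = 5.9703
  y = (6 - (-4)·4.8889) / (6) = 4.2593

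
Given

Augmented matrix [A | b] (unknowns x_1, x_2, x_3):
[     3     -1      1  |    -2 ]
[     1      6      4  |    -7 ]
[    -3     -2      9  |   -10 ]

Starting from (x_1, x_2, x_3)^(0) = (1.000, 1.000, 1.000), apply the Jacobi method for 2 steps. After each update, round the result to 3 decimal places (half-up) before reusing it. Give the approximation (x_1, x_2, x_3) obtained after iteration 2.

(-1.148, -0.685, -1.778)

Iteration 1:
  x_1 = (-2 - (-1)·1.000 - (1)·1.000) / (3) = -0.667
  x_2 = (-7 - (1)·1.000 - (4)·1.000) / (6) = -2.000
  x_3 = (-10 - (-3)·1.000 - (-2)·1.000) / (9) = -0.556
Iteration 2:
  x_1 = (-2 - (-1)·-2.000 - (1)·-0.556) / (3) = -1.148
  x_2 = (-7 - (1)·-0.667 - (4)·-0.556) / (6) = -0.685
  x_3 = (-10 - (-3)·-0.667 - (-2)·-2.000) / (9) = -1.778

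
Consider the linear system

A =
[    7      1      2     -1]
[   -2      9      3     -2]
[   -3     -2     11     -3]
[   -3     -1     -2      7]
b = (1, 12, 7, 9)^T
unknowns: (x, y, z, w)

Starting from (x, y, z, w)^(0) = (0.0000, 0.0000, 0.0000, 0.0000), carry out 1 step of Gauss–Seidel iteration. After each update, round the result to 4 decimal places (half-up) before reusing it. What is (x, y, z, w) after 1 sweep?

(0.1429, 1.3651, 0.9235, 1.8058)

Iteration 1:
  x = (1 - (1)·0.0000 - (2)·0.0000 - (-1)·0.0000) / (7) = 0.1429
  y = (12 - (-2)·0.1429 - (3)·0.0000 - (-2)·0.0000) / (9) = 1.3651
  z = (7 - (-3)·0.1429 - (-2)·1.3651 - (-3)·0.0000) / (11) = 0.9235
  w = (9 - (-3)·0.1429 - (-1)·1.3651 - (-2)·0.9235) / (7) = 1.8058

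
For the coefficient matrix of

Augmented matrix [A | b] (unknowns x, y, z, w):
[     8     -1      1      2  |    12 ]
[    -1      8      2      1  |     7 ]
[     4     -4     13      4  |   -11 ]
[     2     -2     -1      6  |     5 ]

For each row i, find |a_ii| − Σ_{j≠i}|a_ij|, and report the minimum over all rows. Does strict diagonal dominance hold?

row 1: |8| − (1+1+2) = 4
row 2: |8| − (1+2+1) = 4
row 3: |13| − (4+4+4) = 1
row 4: |6| − (2+2+1) = 1
minimum over rows = 1 → strictly diagonally dominant (convergence guaranteed)

1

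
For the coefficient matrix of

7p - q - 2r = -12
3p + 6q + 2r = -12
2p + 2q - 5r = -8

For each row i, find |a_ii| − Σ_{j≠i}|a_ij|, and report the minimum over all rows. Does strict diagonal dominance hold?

row 1: |7| − (1+2) = 4
row 2: |6| − (3+2) = 1
row 3: |-5| − (2+2) = 1
minimum over rows = 1 → strictly diagonally dominant (convergence guaranteed)

1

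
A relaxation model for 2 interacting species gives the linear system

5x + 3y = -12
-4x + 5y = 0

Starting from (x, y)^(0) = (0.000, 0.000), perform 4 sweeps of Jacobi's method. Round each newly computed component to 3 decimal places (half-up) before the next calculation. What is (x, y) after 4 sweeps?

(-1.248, -0.998)

Iteration 1:
  x = (-12 - (3)·0.000) / (5) = -2.400
  y = (0 - (-4)·0.000) / (5) = 0.000
Iteration 2:
  x = (-12 - (3)·0.000) / (5) = -2.400
  y = (0 - (-4)·-2.400) / (5) = -1.920
Iteration 3:
  x = (-12 - (3)·-1.920) / (5) = -1.248
  y = (0 - (-4)·-2.400) / (5) = -1.920
Iteration 4:
  x = (-12 - (3)·-1.920) / (5) = -1.248
  y = (0 - (-4)·-1.248) / (5) = -0.998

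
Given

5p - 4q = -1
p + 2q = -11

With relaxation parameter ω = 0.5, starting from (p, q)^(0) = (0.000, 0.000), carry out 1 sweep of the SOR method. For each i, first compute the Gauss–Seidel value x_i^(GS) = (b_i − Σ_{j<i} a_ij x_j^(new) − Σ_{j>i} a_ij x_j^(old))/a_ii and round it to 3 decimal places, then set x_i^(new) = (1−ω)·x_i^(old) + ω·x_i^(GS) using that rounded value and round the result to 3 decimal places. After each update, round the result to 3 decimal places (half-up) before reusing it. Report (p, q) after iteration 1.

Iteration 1:
  p: GS value = (-1 - (-4)·0.000) / (5) = -0.200;  p ← (1−ω)·0.000 + ω·-0.200 = -0.100
  q: GS value = (-11 - (1)·-0.100) / (2) = -5.450;  q ← (1−ω)·0.000 + ω·-5.450 = -2.725

(-0.100, -2.725)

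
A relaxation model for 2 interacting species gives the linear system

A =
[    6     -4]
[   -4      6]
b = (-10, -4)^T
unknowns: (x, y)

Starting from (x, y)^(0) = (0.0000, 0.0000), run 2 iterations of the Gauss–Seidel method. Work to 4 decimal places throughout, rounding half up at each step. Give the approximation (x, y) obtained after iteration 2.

Iteration 1:
  x = (-10 - (-4)·0.0000) / (6) = -1.6667
  y = (-4 - (-4)·-1.6667) / (6) = -1.7778
Iteration 2:
  x = (-10 - (-4)·-1.7778) / (6) = -2.8519
  y = (-4 - (-4)·-2.8519) / (6) = -2.5679

(-2.8519, -2.5679)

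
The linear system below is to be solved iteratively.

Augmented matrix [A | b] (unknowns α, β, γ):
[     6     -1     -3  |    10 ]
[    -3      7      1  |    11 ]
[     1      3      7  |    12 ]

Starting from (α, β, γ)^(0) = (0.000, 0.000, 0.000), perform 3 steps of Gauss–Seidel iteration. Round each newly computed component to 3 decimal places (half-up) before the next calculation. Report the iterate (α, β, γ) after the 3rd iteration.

Iteration 1:
  α = (10 - (-1)·0.000 - (-3)·0.000) / (6) = 1.667
  β = (11 - (-3)·1.667 - (1)·0.000) / (7) = 2.286
  γ = (12 - (1)·1.667 - (3)·2.286) / (7) = 0.496
Iteration 2:
  α = (10 - (-1)·2.286 - (-3)·0.496) / (6) = 2.296
  β = (11 - (-3)·2.296 - (1)·0.496) / (7) = 2.485
  γ = (12 - (1)·2.296 - (3)·2.485) / (7) = 0.321
Iteration 3:
  α = (10 - (-1)·2.485 - (-3)·0.321) / (6) = 2.241
  β = (11 - (-3)·2.241 - (1)·0.321) / (7) = 2.486
  γ = (12 - (1)·2.241 - (3)·2.486) / (7) = 0.329

(2.241, 2.486, 0.329)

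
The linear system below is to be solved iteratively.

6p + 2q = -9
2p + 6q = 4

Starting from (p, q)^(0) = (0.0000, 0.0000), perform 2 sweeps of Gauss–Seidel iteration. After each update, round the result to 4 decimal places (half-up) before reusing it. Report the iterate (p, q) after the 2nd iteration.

Iteration 1:
  p = (-9 - (2)·0.0000) / (6) = -1.5000
  q = (4 - (2)·-1.5000) / (6) = 1.1667
Iteration 2:
  p = (-9 - (2)·1.1667) / (6) = -1.8889
  q = (4 - (2)·-1.8889) / (6) = 1.2963

(-1.8889, 1.2963)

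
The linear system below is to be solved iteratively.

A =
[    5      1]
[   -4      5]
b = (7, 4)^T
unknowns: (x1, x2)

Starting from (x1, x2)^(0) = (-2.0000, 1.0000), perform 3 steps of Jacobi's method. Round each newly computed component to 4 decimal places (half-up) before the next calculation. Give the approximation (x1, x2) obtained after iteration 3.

Iteration 1:
  x1 = (7 - (1)·1.0000) / (5) = 1.2000
  x2 = (4 - (-4)·-2.0000) / (5) = -0.8000
Iteration 2:
  x1 = (7 - (1)·-0.8000) / (5) = 1.5600
  x2 = (4 - (-4)·1.2000) / (5) = 1.7600
Iteration 3:
  x1 = (7 - (1)·1.7600) / (5) = 1.0480
  x2 = (4 - (-4)·1.5600) / (5) = 2.0480

(1.0480, 2.0480)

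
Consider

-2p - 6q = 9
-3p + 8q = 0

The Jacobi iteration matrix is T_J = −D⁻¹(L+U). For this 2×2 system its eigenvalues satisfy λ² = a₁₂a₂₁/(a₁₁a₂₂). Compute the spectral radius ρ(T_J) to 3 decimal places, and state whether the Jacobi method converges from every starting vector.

1.061

a₁₂a₂₁/(a₁₁a₂₂) = (-6)·(-3) / ((-2)·(8)) = -1.125000
ρ = √|-1.125000| = √1.125000 = 1.061
ρ > 1, so Jacobi diverges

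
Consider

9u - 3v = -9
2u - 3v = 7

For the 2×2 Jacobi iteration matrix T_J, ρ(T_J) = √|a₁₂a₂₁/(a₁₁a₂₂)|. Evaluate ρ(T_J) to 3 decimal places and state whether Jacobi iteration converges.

a₁₂a₂₁/(a₁₁a₂₂) = (-3)·(2) / ((9)·(-3)) = 0.222222
ρ = √|0.222222| = √0.222222 = 0.471
ρ < 1, so Jacobi converges

0.471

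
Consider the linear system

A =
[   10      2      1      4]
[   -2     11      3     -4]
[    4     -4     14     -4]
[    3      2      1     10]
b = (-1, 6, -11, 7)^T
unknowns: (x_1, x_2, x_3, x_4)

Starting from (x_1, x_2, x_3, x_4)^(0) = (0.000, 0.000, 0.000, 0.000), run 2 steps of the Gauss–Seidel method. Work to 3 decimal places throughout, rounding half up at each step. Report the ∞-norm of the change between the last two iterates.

0.389

Iteration 1:
  x_1 = (-1 - (2)·0.000 - (1)·0.000 - (4)·0.000) / (10) = -0.100
  x_2 = (6 - (-2)·-0.100 - (3)·0.000 - (-4)·0.000) / (11) = 0.527
  x_3 = (-11 - (4)·-0.100 - (-4)·0.527 - (-4)·0.000) / (14) = -0.607
  x_4 = (7 - (3)·-0.100 - (2)·0.527 - (1)·-0.607) / (10) = 0.685
Iteration 2:
  x_1 = (-1 - (2)·0.527 - (1)·-0.607 - (4)·0.685) / (10) = -0.419
  x_2 = (6 - (-2)·-0.419 - (3)·-0.607 - (-4)·0.685) / (11) = 0.884
  x_3 = (-11 - (4)·-0.419 - (-4)·0.884 - (-4)·0.685) / (14) = -0.218
  x_4 = (7 - (3)·-0.419 - (2)·0.884 - (1)·-0.218) / (10) = 0.671
Change: (-0.319, 0.357, 0.389, -0.014) → max |·| = 0.389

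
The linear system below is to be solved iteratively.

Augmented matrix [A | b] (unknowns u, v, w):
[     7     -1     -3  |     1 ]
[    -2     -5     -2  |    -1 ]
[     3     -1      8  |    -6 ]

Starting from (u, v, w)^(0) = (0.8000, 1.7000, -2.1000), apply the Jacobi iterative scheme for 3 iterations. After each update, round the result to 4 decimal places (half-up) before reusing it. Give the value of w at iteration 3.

Iteration 1:
  u = (1 - (-1)·1.7000 - (-3)·-2.1000) / (7) = -0.5143
  v = (-1 - (-2)·0.8000 - (-2)·-2.1000) / (-5) = 0.7200
  w = (-6 - (3)·0.8000 - (-1)·1.7000) / (8) = -0.8375
Iteration 2:
  u = (1 - (-1)·0.7200 - (-3)·-0.8375) / (7) = -0.1132
  v = (-1 - (-2)·-0.5143 - (-2)·-0.8375) / (-5) = 0.7407
  w = (-6 - (3)·-0.5143 - (-1)·0.7200) / (8) = -0.4671
Iteration 3:
  u = (1 - (-1)·0.7407 - (-3)·-0.4671) / (7) = 0.0485
  v = (-1 - (-2)·-0.1132 - (-2)·-0.4671) / (-5) = 0.4321
  w = (-6 - (3)·-0.1132 - (-1)·0.7407) / (8) = -0.6150

-0.6150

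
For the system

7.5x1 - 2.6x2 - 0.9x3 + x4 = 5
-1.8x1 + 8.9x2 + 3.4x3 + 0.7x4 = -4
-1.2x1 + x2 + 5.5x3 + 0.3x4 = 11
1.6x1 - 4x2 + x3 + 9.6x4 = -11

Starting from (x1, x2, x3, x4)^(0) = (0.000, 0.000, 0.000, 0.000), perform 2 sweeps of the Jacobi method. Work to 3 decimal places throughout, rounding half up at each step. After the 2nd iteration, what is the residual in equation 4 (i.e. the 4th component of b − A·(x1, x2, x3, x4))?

-2.829

Iteration 1:
  x1 = (5 - (-2.6)·0.000 - (-0.9)·0.000 - (1)·0.000) / (7.5) = 0.667
  x2 = (-4 - (-1.8)·0.000 - (3.4)·0.000 - (0.7)·0.000) / (8.9) = -0.449
  x3 = (11 - (-1.2)·0.000 - (1)·0.000 - (0.3)·0.000) / (5.5) = 2.000
  x4 = (-11 - (1.6)·0.000 - (-4)·0.000 - (1)·0.000) / (9.6) = -1.146
Iteration 2:
  x1 = (5 - (-2.6)·-0.449 - (-0.9)·2.000 - (1)·-1.146) / (7.5) = 0.904
  x2 = (-4 - (-1.8)·0.667 - (3.4)·2.000 - (0.7)·-1.146) / (8.9) = -0.988
  x3 = (11 - (-1.2)·0.667 - (1)·-0.449 - (0.3)·-1.146) / (5.5) = 2.290
  x4 = (-11 - (1.6)·0.667 - (-4)·-0.449 - (1)·2.000) / (9.6) = -1.652
Residual b − A·x = (-0.636, -0.209, 0.973, -2.829)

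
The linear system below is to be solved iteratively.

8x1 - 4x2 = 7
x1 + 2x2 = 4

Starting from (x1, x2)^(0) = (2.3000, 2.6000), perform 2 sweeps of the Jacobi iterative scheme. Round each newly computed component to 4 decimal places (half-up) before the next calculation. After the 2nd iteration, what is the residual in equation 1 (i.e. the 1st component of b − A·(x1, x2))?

0.2500

Iteration 1:
  x1 = (7 - (-4)·2.6000) / (8) = 2.1750
  x2 = (4 - (1)·2.3000) / (2) = 0.8500
Iteration 2:
  x1 = (7 - (-4)·0.8500) / (8) = 1.3000
  x2 = (4 - (1)·2.1750) / (2) = 0.9125
Residual b − A·x = (0.2500, 0.8750)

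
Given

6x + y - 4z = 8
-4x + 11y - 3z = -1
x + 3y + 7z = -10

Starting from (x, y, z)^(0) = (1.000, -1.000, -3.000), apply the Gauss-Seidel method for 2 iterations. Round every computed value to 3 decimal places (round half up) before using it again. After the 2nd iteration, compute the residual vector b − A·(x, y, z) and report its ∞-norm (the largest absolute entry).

Iteration 1:
  x = (8 - (1)·-1.000 - (-4)·-3.000) / (6) = -0.500
  y = (-1 - (-4)·-0.500 - (-3)·-3.000) / (11) = -1.091
  z = (-10 - (1)·-0.500 - (3)·-1.091) / (7) = -0.890
Iteration 2:
  x = (8 - (1)·-1.091 - (-4)·-0.890) / (6) = 0.922
  y = (-1 - (-4)·0.922 - (-3)·-0.890) / (11) = 0.002
  z = (-10 - (1)·0.922 - (3)·0.002) / (7) = -1.561
Residual b − A·x = (-3.778, -2.017, -0.001); ∞-norm = 3.778

3.778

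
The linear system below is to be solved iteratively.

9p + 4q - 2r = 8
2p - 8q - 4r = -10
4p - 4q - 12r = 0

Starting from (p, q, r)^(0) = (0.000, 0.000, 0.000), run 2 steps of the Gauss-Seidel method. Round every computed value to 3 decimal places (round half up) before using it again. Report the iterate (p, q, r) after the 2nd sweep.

Iteration 1:
  p = (8 - (4)·0.000 - (-2)·0.000) / (9) = 0.889
  q = (-10 - (2)·0.889 - (-4)·0.000) / (-8) = 1.472
  r = (0 - (4)·0.889 - (-4)·1.472) / (-12) = -0.194
Iteration 2:
  p = (8 - (4)·1.472 - (-2)·-0.194) / (9) = 0.192
  q = (-10 - (2)·0.192 - (-4)·-0.194) / (-8) = 1.395
  r = (0 - (4)·0.192 - (-4)·1.395) / (-12) = -0.401

(0.192, 1.395, -0.401)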